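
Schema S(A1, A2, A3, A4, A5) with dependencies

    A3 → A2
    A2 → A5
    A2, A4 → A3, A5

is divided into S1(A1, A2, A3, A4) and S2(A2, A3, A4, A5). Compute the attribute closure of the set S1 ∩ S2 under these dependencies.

S1 ∩ S2 = {A2, A3, A4}.
A2 → A5 applies, adding A5
Closure: {A2, A3, A4, A5}.

A2, A3, A4, A5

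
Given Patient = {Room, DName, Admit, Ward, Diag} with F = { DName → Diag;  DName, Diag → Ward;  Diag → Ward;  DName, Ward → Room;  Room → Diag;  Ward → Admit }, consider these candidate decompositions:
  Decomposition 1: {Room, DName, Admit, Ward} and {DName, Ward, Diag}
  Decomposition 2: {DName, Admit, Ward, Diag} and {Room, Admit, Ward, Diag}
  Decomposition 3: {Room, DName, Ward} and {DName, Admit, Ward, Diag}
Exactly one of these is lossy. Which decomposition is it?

Decomposition 2

Decomposition 1: common = {DName, Ward}, closure = {Room, DName, Admit, Ward, Diag} → lossless.
Decomposition 2: common = {Admit, Ward, Diag}, closure = {Admit, Ward, Diag} → lossy.
Decomposition 3: common = {DName, Ward}, closure = {Room, DName, Admit, Ward, Diag} → lossless.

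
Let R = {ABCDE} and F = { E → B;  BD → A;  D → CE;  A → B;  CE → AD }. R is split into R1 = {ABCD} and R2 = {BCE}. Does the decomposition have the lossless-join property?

Common attributes: R1 ∩ R2 = {BC}.
No dependency enlarges {BC}, so (BC)⁺ = {BC}.
The closure contains neither all of R1 = {ABCD} nor all of R2 = {BCE}, so the common attributes are not a superkey of either fragment. The join is lossy.

No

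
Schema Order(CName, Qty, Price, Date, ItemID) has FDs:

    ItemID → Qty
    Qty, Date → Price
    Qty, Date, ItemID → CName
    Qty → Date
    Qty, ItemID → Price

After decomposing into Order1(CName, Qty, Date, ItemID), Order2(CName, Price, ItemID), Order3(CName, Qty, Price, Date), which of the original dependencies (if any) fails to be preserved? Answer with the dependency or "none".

ItemID → Qty lies within Order1.
Qty, Date → Price lies within Order3.
Qty, Date, ItemID → CName lies within Order1.
Qty → Date lies within Order1.
Qty, ItemID → Price: restricted closure across fragments reaches Price.
Every dependency is enforceable on the fragments, so the decomposition is dependency-preserving.

none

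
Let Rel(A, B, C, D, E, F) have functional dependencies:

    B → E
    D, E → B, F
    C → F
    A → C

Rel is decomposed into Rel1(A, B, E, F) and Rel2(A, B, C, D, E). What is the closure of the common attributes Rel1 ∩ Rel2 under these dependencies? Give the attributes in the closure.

A, B, C, E, F

Rel1 ∩ Rel2 = {A, B, E}.
A → C applies, adding C
C → F applies, adding F
Closure: {A, B, C, E, F}.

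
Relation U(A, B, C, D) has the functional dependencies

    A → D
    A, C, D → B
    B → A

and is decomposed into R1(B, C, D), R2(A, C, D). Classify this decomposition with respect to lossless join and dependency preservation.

Lossless test: (C, D)⁺ = {C, D}, which is a superkey of neither fragment — lossy.
Dependency preservation: the restricted closure of {A, C, D} across the fragments never reaches {B}, so A, C, D → B cannot be enforced without a join — not preserved.

lossy and not dependency-preserving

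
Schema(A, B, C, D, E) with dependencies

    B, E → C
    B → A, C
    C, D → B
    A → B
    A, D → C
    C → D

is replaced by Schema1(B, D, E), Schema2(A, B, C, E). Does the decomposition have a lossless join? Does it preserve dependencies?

lossless and dependency-preserving

Lossless test: (B, E)⁺ = {A, B, C, D, E}, which contains all of one fragment — lossless.
Dependency preservation: C, D → B; A, D → C; C → D are not contained in any single fragment, but the restricted closure of each left-hand side across the fragments still reaches the right-hand side; the remaining FDs each lie inside some fragment. All dependencies are preserved.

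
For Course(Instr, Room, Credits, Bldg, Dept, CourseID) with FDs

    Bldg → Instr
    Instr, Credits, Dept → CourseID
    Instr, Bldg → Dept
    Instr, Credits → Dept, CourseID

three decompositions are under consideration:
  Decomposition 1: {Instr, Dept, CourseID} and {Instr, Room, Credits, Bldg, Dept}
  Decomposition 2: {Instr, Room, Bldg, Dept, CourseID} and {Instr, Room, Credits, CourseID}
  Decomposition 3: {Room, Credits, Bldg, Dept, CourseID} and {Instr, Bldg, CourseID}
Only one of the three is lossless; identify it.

Decomposition 3

Decomposition 1: common = {Instr, Dept}, closure = {Instr, Dept} → lossy.
Decomposition 2: common = {Instr, Room, CourseID}, closure = {Instr, Room, CourseID} → lossy.
Decomposition 3: common = {Bldg, CourseID}, closure = {Instr, Bldg, Dept, CourseID} → lossless.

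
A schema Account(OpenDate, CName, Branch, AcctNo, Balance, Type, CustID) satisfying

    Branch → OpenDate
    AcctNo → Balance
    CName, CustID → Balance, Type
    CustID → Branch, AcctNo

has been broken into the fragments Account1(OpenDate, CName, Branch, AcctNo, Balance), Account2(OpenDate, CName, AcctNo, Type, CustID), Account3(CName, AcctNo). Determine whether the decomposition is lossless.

No

Chase test. Columns are OpenDate, CName, Branch, AcctNo, Balance, Type, CustID; row i has aⱼ where attribute j ∈ Accounti, else bᵢⱼ.
Initial tableau (one row per fragment):
  row 1: a1 a2 a3 a4 a5 b16 b17
  row 2: a1 a2 b23 a4 b25 a6 a7
  row 3: b31 a2 b33 a4 b35 b36 b37
Rows 1 and 2 agree on AcctNo; apply AcctNo→Balance and equate their Balance entries.
Rows 1 and 3 agree on AcctNo; apply AcctNo→Balance and equate their Balance entries.
No row becomes fully distinguished — the join is lossy.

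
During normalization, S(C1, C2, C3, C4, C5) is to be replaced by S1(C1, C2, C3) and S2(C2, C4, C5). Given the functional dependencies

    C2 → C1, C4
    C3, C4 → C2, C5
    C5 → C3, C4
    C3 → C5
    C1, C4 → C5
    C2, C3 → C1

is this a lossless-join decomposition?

Yes

Common attributes: S1 ∩ S2 = {C2}.
Closure of {C2}: C2 → C1, C4 applies, adding C1, C4; C1, C4 → C5 applies, adding C5; C5 → C3, C4 applies, adding C3. So (C2)⁺ = {C1, C2, C3, C4, C5}.
This closure contains every attribute of S1, so S1 ∩ S2 → S1. The join is lossless.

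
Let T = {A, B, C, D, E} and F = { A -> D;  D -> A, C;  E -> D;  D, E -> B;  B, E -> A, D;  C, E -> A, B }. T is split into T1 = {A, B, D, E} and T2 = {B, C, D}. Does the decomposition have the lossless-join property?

Common attributes: T1 ∩ T2 = {B, D}.
Closure of {B, D}: D → A, C applies, adding A, C. So (B, D)⁺ = {A, B, C, D}.
This closure contains every attribute of T2, so T1 ∩ T2 → T2. The join is lossless.

Yes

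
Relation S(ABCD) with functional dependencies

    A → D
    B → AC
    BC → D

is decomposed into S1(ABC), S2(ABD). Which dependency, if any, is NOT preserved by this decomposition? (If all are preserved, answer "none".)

none

A → D lies within S2.
B → AC lies within S1.
BC → D: restricted closure across fragments reaches D.
Every dependency is enforceable on the fragments, so the decomposition is dependency-preserving.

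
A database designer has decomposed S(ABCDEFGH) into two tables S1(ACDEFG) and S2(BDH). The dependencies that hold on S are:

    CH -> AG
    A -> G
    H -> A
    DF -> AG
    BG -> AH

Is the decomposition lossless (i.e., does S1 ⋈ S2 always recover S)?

Common attributes: S1 ∩ S2 = {D}.
No dependency enlarges {D}, so (D)⁺ = {D}.
The closure contains neither all of S1 = {ACDEFG} nor all of S2 = {BDH}, so the common attributes are not a superkey of either fragment. The join is lossy.

No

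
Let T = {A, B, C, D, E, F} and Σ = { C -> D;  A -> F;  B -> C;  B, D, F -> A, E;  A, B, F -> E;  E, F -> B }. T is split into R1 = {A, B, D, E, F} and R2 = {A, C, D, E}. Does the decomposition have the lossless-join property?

Yes

Common attributes: R1 ∩ R2 = {A, D, E}.
Closure of {A, D, E}: A → F applies, adding F; E, F → B applies, adding B; B → C applies, adding C. So (A, D, E)⁺ = {A, B, C, D, E, F}.
This closure contains every attribute of R1, so R1 ∩ R2 → R1. The join is lossless.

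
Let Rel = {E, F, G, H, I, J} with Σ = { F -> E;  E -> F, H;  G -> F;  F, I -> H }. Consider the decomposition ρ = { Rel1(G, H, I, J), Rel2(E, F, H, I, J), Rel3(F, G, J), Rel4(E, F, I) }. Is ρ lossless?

Chase test. Columns are E, F, G, H, I, J; row i has aⱼ where attribute j ∈ Reli, else bᵢⱼ.
Initial tableau (one row per fragment):
  row 1: b11 b12 a3 a4 a5 a6
  row 2: a1 a2 b23 a4 a5 a6
  row 3: b31 a2 a3 b34 b35 a6
  row 4: a1 a2 b43 b44 a5 b46
Rows 2 and 3 agree on F; apply F→E and equate their E entries.
Rows 2 and 3 agree on E; apply E→F, H and equate their F, H entries.
Rows 2 and 4 agree on E; apply E→F, H and equate their F, H entries.
Rows 1 and 3 agree on G; apply G→F and equate their F entries.
Rows 1 and 2 agree on F; apply F→E and equate their E entries.
Row 1 is now all distinguished symbols — the join is lossless.

Yes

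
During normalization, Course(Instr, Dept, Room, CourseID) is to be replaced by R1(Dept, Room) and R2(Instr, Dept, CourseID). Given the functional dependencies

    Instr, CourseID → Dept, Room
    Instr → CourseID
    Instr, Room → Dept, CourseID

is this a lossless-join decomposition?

No

Common attributes: R1 ∩ R2 = {Dept}.
No dependency enlarges {Dept}, so (Dept)⁺ = {Dept}.
The closure contains neither all of R1 = {Dept, Room} nor all of R2 = {Instr, Dept, CourseID}, so the common attributes are not a superkey of either fragment. The join is lossy.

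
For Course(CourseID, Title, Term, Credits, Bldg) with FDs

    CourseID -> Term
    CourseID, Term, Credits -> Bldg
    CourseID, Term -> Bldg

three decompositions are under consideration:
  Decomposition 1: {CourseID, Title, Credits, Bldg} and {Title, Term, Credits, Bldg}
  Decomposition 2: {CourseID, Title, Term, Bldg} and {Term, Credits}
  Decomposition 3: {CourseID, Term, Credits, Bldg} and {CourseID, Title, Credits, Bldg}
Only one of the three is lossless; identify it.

Decomposition 1: common = {Title, Credits, Bldg}, closure = {Title, Credits, Bldg} → lossy.
Decomposition 2: common = {Term}, closure = {Term} → lossy.
Decomposition 3: common = {CourseID, Credits, Bldg}, closure = {CourseID, Term, Credits, Bldg} → lossless.

Decomposition 3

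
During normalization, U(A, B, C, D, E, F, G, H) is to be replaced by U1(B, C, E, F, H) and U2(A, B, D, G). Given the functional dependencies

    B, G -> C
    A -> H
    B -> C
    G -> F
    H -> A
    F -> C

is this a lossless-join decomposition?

Common attributes: U1 ∩ U2 = {B}.
Closure of {B}: B → C applies, adding C. So (B)⁺ = {B, C}.
The closure contains neither all of U1 = {B, C, E, F, H} nor all of U2 = {A, B, D, G}, so the common attributes are not a superkey of either fragment. The join is lossy.

No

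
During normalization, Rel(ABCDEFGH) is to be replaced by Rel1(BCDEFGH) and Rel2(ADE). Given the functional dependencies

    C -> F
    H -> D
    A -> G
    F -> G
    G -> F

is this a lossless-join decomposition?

No

Common attributes: Rel1 ∩ Rel2 = {DE}.
No dependency enlarges {DE}, so (DE)⁺ = {DE}.
The closure contains neither all of Rel1 = {BCDEFGH} nor all of Rel2 = {ADE}, so the common attributes are not a superkey of either fragment. The join is lossy.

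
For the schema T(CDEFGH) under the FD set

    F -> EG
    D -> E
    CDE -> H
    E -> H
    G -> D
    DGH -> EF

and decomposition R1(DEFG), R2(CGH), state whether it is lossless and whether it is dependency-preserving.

lossless but not dependency-preserving

Lossless test: (G)⁺ = {DEFGH}, which contains all of one fragment — lossless.
Dependency preservation: the restricted closure of {CDE} across the fragments never reaches {H}, so CDE → H cannot be enforced without a join — not preserved.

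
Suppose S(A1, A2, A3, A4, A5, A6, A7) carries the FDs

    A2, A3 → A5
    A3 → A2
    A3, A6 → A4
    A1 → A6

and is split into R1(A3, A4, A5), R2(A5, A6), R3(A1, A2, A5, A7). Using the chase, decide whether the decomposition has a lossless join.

No

Chase test. Columns are A1, A2, A3, A4, A5, A6, A7; row i has aⱼ where attribute j ∈ Ri, else bᵢⱼ.
Initial tableau (one row per fragment):
  row 1: b11 b12 a3 a4 a5 b16 b17
  row 2: b21 b22 b23 b24 a5 a6 b27
  row 3: a1 a2 b33 b34 a5 b36 a7
No row becomes fully distinguished — the join is lossy.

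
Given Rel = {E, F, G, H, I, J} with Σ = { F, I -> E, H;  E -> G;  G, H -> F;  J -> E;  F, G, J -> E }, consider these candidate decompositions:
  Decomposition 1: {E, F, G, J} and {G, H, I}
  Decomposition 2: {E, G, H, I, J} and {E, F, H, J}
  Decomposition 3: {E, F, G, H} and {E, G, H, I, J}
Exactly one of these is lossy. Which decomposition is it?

Decomposition 1: common = {G}, closure = {G} → lossy.
Decomposition 2: common = {E, H, J}, closure = {E, F, G, H, J} → lossless.
Decomposition 3: common = {E, G, H}, closure = {E, F, G, H} → lossless.

Decomposition 1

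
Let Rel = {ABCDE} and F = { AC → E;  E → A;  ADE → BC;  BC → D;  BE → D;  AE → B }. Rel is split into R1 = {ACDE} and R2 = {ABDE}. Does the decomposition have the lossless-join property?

Yes

Common attributes: R1 ∩ R2 = {ADE}.
Closure of {ADE}: ADE → BC applies, adding BC. So (ADE)⁺ = {ABCDE}.
This closure contains every attribute of R1, so R1 ∩ R2 → R1. The join is lossless.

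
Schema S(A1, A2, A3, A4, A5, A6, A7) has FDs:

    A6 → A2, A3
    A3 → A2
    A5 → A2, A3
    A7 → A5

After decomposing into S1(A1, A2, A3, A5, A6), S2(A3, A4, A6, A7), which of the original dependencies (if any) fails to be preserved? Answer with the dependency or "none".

A7 → A5

Check A7 → A5: no single fragment contains all of {A5, A7}, and the restricted closure of {A7} across the fragments never reaches {A5}.
A6 → A2, A3 is preserved.
A3 → A2 is preserved.
A5 → A2, A3 is preserved.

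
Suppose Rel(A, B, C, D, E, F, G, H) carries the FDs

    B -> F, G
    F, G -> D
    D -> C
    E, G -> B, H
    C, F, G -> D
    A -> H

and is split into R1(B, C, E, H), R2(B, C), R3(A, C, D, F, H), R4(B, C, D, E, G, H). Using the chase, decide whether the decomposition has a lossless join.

Chase test. Columns are A, B, C, D, E, F, G, H; row i has aⱼ where attribute j ∈ Ri, else bᵢⱼ.
Initial tableau (one row per fragment):
  row 1: b11 a2 a3 b14 a5 b16 b17 a8
  row 2: b21 a2 a3 b24 b25 b26 b27 b28
  row 3: a1 b32 a3 a4 b35 a6 b37 a8
  row 4: b41 a2 a3 a4 a5 b46 a7 a8
Rows 1 and 2 agree on B; apply B→F, G and equate their F, G entries.
Rows 1 and 4 agree on B; apply B→F, G and equate their F, G entries.
Rows 1 and 2 agree on F, G; apply F, G→D and equate their D entries.
Rows 1 and 4 agree on F, G; apply F, G→D and equate their D entries.
No row becomes fully distinguished — the join is lossy.

No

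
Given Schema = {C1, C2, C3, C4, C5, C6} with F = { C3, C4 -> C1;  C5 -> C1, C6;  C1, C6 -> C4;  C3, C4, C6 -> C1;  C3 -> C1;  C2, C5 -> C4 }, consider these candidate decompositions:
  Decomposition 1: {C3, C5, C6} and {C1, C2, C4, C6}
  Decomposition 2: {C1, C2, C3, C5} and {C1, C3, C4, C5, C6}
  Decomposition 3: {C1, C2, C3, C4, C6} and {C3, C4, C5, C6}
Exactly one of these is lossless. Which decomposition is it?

Decomposition 2

Decomposition 1: common = {C6}, closure = {C6} → lossy.
Decomposition 2: common = {C1, C3, C5}, closure = {C1, C3, C4, C5, C6} → lossless.
Decomposition 3: common = {C3, C4, C6}, closure = {C1, C3, C4, C6} → lossy.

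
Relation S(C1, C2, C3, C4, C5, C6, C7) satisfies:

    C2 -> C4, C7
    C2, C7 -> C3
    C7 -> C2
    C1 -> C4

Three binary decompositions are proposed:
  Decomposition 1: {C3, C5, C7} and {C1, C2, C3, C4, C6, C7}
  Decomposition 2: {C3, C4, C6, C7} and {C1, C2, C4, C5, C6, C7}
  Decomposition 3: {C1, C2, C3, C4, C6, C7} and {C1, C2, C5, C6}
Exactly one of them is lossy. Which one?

Decomposition 1

Decomposition 1: common = {C3, C7}, closure = {C2, C3, C4, C7} → lossy.
Decomposition 2: common = {C4, C6, C7}, closure = {C2, C3, C4, C6, C7} → lossless.
Decomposition 3: common = {C1, C2, C6}, closure = {C1, C2, C3, C4, C6, C7} → lossless.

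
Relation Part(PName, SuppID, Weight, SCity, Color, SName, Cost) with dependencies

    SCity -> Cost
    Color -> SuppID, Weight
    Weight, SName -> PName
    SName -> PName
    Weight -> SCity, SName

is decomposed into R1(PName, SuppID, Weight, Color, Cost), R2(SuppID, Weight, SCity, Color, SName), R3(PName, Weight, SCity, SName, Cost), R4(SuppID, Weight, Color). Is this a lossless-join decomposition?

Yes

Chase test. Columns are PName, SuppID, Weight, SCity, Color, SName, Cost; row i has aⱼ where attribute j ∈ Ri, else bᵢⱼ.
Initial tableau (one row per fragment):
  row 1: a1 a2 a3 b14 a5 b16 a7
  row 2: b21 a2 a3 a4 a5 a6 b27
  row 3: a1 b32 a3 a4 b35 a6 a7
  row 4: b41 a2 a3 b44 a5 b46 b47
Rows 2 and 3 agree on SCity; apply SCity→Cost and equate their Cost entries.
Rows 2 and 3 agree on Weight, SName; apply Weight, SName→PName and equate their PName entries.
Rows 1 and 2 agree on Weight; apply Weight→SCity, SName and equate their SCity, SName entries.
Rows 1 and 4 agree on Weight; apply Weight→SCity, SName and equate their SCity, SName entries.
Rows 1 and 4 agree on SCity; apply SCity→Cost and equate their Cost entries.
Rows 1 and 4 agree on Weight, SName; apply Weight, SName→PName and equate their PName entries.
Row 1 is now all distinguished symbols — the join is lossless.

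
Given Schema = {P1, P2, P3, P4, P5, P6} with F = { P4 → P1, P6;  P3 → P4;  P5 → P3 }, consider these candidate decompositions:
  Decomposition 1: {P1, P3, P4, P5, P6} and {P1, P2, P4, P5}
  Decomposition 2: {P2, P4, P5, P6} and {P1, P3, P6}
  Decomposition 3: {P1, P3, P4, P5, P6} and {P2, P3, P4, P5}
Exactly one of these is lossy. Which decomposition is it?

Decomposition 2

Decomposition 1: common = {P1, P4, P5}, closure = {P1, P3, P4, P5, P6} → lossless.
Decomposition 2: common = {P6}, closure = {P6} → lossy.
Decomposition 3: common = {P3, P4, P5}, closure = {P1, P3, P4, P5, P6} → lossless.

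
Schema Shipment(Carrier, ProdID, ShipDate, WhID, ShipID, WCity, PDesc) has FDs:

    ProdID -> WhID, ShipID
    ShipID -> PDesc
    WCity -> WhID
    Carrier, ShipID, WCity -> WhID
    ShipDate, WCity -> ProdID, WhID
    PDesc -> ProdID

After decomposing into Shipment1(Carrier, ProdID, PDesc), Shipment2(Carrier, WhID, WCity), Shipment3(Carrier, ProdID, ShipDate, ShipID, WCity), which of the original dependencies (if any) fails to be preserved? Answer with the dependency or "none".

Check ProdID → WhID, ShipID: no single fragment contains all of {ProdID, WhID, ShipID}, and the restricted closure of {ProdID} across the fragments never reaches {WhID, ShipID}.
ShipID → PDesc is preserved.
WCity → WhID is preserved.
Carrier, ShipID, WCity → WhID is preserved.
ShipDate, WCity → ProdID, WhID is preserved.
PDesc → ProdID is preserved.

ProdID -> WhID, ShipID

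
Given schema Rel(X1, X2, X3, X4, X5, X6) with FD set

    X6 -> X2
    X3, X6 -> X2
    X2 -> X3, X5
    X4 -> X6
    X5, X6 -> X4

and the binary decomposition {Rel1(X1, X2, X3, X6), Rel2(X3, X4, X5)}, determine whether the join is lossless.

No

Common attributes: Rel1 ∩ Rel2 = {X3}.
No dependency enlarges {X3}, so (X3)⁺ = {X3}.
The closure contains neither all of Rel1 = {X1, X2, X3, X6} nor all of Rel2 = {X3, X4, X5}, so the common attributes are not a superkey of either fragment. The join is lossy.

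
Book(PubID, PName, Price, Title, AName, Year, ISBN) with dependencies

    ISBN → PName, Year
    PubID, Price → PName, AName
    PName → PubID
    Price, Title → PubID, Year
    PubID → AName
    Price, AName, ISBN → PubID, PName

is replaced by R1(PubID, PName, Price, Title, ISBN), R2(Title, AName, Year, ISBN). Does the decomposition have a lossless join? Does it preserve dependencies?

lossless but not dependency-preserving

Lossless test: (Title, ISBN)⁺ = {PubID, PName, Title, AName, Year, ISBN}, which contains all of one fragment — lossless.
Dependency preservation: the restricted closure of {PubID, Price} across the fragments never reaches {PName, AName}, so PubID, Price → PName, AName cannot be enforced without a join — not preserved.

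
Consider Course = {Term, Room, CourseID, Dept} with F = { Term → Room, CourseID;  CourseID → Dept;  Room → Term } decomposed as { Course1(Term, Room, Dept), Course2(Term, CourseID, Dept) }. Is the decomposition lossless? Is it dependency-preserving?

lossless and dependency-preserving

Lossless test: (Term, Dept)⁺ = {Term, Room, CourseID, Dept}, which contains all of one fragment — lossless.
Dependency preservation: Term → Room, CourseID is not contained in any single fragment, but the restricted closure of its left-hand side across the fragments still reaches the right-hand side; the remaining FDs each lie inside some fragment. All dependencies are preserved.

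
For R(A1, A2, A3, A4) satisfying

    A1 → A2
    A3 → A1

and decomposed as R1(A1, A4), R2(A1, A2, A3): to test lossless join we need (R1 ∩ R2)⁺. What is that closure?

A1, A2

R1 ∩ R2 = {A1}.
A1 → A2 applies, adding A2
Closure: {A1, A2}.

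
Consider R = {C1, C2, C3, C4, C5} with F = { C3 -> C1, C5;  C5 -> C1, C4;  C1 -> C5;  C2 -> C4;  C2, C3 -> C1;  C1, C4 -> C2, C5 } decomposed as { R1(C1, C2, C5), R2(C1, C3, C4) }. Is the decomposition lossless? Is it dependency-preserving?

Lossless test: (C1)⁺ = {C1, C2, C4, C5}, which contains all of one fragment — lossless.
Dependency preservation: the restricted closure of {C2} across the fragments never reaches {C4}, so C2 → C4 cannot be enforced without a join — not preserved.

lossless but not dependency-preserving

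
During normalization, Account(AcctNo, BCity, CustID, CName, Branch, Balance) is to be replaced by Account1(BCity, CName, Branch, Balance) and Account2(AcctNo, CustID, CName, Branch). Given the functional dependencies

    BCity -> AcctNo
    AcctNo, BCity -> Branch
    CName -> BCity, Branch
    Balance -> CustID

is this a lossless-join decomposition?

No

Common attributes: Account1 ∩ Account2 = {CName, Branch}.
Closure of {CName, Branch}: CName → BCity, Branch applies, adding BCity; BCity → AcctNo applies, adding AcctNo. So (CName, Branch)⁺ = {AcctNo, BCity, CName, Branch}.
The closure contains neither all of Account1 = {BCity, CName, Branch, Balance} nor all of Account2 = {AcctNo, CustID, CName, Branch}, so the common attributes are not a superkey of either fragment. The join is lossy.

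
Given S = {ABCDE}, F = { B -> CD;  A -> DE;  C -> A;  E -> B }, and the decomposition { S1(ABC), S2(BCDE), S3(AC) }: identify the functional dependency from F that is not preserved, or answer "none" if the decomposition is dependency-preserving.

B → CD lies within S2.
A → DE: restricted closure across fragments reaches DE.
C → A lies within S1.
E → B lies within S2.
Every dependency is enforceable on the fragments, so the decomposition is dependency-preserving.

none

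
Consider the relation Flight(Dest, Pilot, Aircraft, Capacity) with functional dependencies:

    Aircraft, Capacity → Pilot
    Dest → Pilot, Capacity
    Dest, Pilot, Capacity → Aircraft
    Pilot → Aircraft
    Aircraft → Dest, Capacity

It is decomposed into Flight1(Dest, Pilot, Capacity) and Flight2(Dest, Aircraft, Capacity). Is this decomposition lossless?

Common attributes: Flight1 ∩ Flight2 = {Dest, Capacity}.
Closure of {Dest, Capacity}: Dest → Pilot, Capacity applies, adding Pilot; Dest, Pilot, Capacity → Aircraft applies, adding Aircraft. So (Dest, Capacity)⁺ = {Dest, Pilot, Aircraft, Capacity}.
This closure contains every attribute of Flight1, so Flight1 ∩ Flight2 → Flight1. The join is lossless.

Yes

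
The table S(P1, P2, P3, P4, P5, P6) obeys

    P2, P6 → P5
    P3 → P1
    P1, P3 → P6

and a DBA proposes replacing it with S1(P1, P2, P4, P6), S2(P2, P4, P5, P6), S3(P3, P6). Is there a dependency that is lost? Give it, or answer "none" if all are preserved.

Check P3 → P1: no single fragment contains all of {P1, P3}, and the restricted closure of {P3} across the fragments never reaches {P1}.
P2, P6 → P5 is preserved.
P1, P3 → P6 is preserved.

P3 → P1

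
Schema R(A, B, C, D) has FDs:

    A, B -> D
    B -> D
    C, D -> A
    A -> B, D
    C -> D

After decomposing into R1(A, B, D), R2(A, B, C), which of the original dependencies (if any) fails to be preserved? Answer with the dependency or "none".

A, B → D lies within R1.
B → D lies within R1.
C, D → A: restricted closure across fragments reaches A.
A → B, D lies within R1.
C → D: restricted closure across fragments reaches D.
Every dependency is enforceable on the fragments, so the decomposition is dependency-preserving.

none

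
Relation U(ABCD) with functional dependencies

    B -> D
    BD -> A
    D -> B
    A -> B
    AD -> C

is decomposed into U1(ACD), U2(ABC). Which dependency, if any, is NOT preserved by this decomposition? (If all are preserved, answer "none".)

B → D: restricted closure across fragments reaches D.
BD → A: restricted closure across fragments reaches A.
D → B: restricted closure across fragments reaches B.
A → B lies within U2.
AD → C lies within U1.
Every dependency is enforceable on the fragments, so the decomposition is dependency-preserving.

none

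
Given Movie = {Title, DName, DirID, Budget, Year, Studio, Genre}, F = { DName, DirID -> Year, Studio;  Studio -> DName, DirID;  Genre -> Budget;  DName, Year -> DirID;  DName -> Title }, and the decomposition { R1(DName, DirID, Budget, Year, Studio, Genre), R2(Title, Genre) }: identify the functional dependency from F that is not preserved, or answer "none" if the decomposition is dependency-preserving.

DName -> Title

Check DName → Title: no single fragment contains all of {Title, DName}, and the restricted closure of {DName} across the fragments never reaches {Title}.
DName, DirID → Year, Studio is preserved.
Studio → DName, DirID is preserved.
Genre → Budget is preserved.
DName, Year → DirID is preserved.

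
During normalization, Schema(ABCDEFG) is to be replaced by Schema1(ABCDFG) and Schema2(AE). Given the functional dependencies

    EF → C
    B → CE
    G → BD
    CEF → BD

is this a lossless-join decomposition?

Common attributes: Schema1 ∩ Schema2 = {A}.
No dependency enlarges {A}, so (A)⁺ = {A}.
The closure contains neither all of Schema1 = {ABCDFG} nor all of Schema2 = {AE}, so the common attributes are not a superkey of either fragment. The join is lossy.

No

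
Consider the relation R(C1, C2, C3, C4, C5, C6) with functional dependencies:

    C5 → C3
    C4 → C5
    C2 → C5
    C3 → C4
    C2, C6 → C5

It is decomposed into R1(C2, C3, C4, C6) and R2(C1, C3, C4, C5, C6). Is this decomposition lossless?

Common attributes: R1 ∩ R2 = {C3, C4, C6}.
Closure of {C3, C4, C6}: C4 → C5 applies, adding C5. So (C3, C4, C6)⁺ = {C3, C4, C5, C6}.
The closure contains neither all of R1 = {C2, C3, C4, C6} nor all of R2 = {C1, C3, C4, C5, C6}, so the common attributes are not a superkey of either fragment. The join is lossy.

No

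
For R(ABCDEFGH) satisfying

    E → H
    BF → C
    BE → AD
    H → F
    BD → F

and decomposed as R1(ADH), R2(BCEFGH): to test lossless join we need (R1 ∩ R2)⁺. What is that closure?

R1 ∩ R2 = {H}.
H → F applies, adding F
Closure: {FH}.

FH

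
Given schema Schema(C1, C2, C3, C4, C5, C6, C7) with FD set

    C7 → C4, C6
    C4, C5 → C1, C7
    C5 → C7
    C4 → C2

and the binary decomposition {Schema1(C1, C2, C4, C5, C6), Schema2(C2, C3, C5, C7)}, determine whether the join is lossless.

Common attributes: Schema1 ∩ Schema2 = {C2, C5}.
Closure of {C2, C5}: C5 → C7 applies, adding C7; C7 → C4, C6 applies, adding C4, C6; C4, C5 → C1, C7 applies, adding C1. So (C2, C5)⁺ = {C1, C2, C4, C5, C6, C7}.
This closure contains every attribute of Schema1, so Schema1 ∩ Schema2 → Schema1. The join is lossless.

Yes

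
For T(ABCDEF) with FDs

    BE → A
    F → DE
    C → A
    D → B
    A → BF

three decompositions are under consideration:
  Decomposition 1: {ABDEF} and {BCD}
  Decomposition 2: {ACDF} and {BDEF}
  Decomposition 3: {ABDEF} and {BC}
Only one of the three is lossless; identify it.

Decomposition 1: common = {BD}, closure = {BD} → lossy.
Decomposition 2: common = {DF}, closure = {ABDEF} → lossless.
Decomposition 3: common = {B}, closure = {B} → lossy.

Decomposition 2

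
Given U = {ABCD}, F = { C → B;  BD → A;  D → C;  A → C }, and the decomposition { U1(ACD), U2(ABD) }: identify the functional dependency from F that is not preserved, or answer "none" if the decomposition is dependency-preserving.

C → B

Check C → B: no single fragment contains all of {BC}, and the restricted closure of {C} across the fragments never reaches {B}.
BD → A is preserved.
D → C is preserved.
A → C is preserved.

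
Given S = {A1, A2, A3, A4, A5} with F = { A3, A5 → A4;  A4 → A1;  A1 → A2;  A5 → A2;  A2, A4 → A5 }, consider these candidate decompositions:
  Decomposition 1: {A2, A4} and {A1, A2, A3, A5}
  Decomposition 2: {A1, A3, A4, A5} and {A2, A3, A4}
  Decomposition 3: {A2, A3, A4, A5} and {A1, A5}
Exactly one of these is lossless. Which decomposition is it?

Decomposition 2

Decomposition 1: common = {A2}, closure = {A2} → lossy.
Decomposition 2: common = {A3, A4}, closure = {A1, A2, A3, A4, A5} → lossless.
Decomposition 3: common = {A5}, closure = {A2, A5} → lossy.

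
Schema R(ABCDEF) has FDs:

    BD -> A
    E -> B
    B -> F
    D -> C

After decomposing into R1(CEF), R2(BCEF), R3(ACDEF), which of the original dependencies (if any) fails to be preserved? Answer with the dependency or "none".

Check BD → A: no single fragment contains all of {ABD}, and the restricted closure of {BD} across the fragments never reaches {A}.
E → B is preserved.
B → F is preserved.
D → C is preserved.

BD -> A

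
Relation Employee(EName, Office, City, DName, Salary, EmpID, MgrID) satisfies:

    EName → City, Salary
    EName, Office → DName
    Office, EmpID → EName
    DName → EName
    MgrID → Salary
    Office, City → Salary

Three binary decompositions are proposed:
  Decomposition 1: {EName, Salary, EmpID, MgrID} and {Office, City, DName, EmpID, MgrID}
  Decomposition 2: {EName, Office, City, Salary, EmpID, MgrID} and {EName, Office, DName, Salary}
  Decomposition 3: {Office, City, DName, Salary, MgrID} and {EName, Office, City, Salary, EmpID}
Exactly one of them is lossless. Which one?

Decomposition 1: common = {EmpID, MgrID}, closure = {Salary, EmpID, MgrID} → lossy.
Decomposition 2: common = {EName, Office, Salary}, closure = {EName, Office, City, DName, Salary} → lossless.
Decomposition 3: common = {Office, City, Salary}, closure = {Office, City, Salary} → lossy.

Decomposition 2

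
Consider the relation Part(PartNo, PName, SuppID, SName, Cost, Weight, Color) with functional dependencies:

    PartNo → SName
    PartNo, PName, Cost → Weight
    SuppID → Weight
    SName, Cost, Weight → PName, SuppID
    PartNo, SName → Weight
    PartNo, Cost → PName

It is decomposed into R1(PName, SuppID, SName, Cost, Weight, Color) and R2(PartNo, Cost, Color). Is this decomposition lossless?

No

Common attributes: R1 ∩ R2 = {Cost, Color}.
No dependency enlarges {Cost, Color}, so (Cost, Color)⁺ = {Cost, Color}.
The closure contains neither all of R1 = {PName, SuppID, SName, Cost, Weight, Color} nor all of R2 = {PartNo, Cost, Color}, so the common attributes are not a superkey of either fragment. The join is lossy.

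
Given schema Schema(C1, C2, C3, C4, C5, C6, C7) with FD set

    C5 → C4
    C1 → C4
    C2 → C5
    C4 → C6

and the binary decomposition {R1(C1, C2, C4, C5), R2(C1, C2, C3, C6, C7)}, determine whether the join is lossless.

Common attributes: R1 ∩ R2 = {C1, C2}.
Closure of {C1, C2}: C1 → C4 applies, adding C4; C2 → C5 applies, adding C5; C4 → C6 applies, adding C6. So (C1, C2)⁺ = {C1, C2, C4, C5, C6}.
This closure contains every attribute of R1, so R1 ∩ R2 → R1. The join is lossless.

Yes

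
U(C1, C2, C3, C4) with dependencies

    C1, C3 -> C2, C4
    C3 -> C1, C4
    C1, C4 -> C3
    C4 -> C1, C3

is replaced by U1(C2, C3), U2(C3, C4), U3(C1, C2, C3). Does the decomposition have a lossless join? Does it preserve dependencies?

Lossless test (chase): Rows 1 and 2 agree on C3; apply C3→C1, C4 and equate their C1, C4 entries. Rows 1 and 3 agree on C3; apply C3→C1, C4 and equate their C1, C4 entries. Rows 1 and 2 agree on C1, C3; apply C1, C3→C2, C4 and equate their C2, C4 entries. Row 1 is now all distinguished symbols — the join is lossless.
Dependency preservation: C1, C3 → C2, C4; C3 → C1, C4; C1, C4 → C3; C4 → C1, C3 are not contained in any single fragment, but the restricted closure of each left-hand side across the fragments still reaches the right-hand side; the remaining FDs each lie inside some fragment. All dependencies are preserved.

lossless and dependency-preserving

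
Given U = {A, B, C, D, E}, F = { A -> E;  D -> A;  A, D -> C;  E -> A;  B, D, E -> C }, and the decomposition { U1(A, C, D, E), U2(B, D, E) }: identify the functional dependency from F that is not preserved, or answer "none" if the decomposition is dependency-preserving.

none

A → E lies within U1.
D → A lies within U1.
A, D → C lies within U1.
E → A lies within U1.
B, D, E → C: restricted closure across fragments reaches C.
Every dependency is enforceable on the fragments, so the decomposition is dependency-preserving.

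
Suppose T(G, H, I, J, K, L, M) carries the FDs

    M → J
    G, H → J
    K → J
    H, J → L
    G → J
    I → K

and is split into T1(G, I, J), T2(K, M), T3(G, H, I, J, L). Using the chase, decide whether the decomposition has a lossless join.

Chase test. Columns are G, H, I, J, K, L, M; row i has aⱼ where attribute j ∈ Ti, else bᵢⱼ.
Initial tableau (one row per fragment):
  row 1: a1 b12 a3 a4 b15 b16 b17
  row 2: b21 b22 b23 b24 a5 b26 a7
  row 3: a1 a2 a3 a4 b35 a6 b37
Rows 1 and 3 agree on I; apply I→K and equate their K entries.
No row becomes fully distinguished — the join is lossy.

No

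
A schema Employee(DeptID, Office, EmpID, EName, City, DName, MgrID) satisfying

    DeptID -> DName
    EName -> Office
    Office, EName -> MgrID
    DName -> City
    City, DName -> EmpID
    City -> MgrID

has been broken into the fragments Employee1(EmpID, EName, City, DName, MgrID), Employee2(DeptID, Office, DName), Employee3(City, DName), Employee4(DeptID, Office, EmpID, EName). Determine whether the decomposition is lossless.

Yes

Chase test. Columns are DeptID, Office, EmpID, EName, City, DName, MgrID; row i has aⱼ where attribute j ∈ Employeei, else bᵢⱼ.
Initial tableau (one row per fragment):
  row 1: b11 b12 a3 a4 a5 a6 a7
  row 2: a1 a2 b23 b24 b25 a6 b27
  row 3: b31 b32 b33 b34 a5 a6 b37
  row 4: a1 a2 a3 a4 b45 b46 b47
Rows 2 and 4 agree on DeptID; apply DeptID→DName and equate their DName entries.
Rows 1 and 4 agree on EName; apply EName→Office and equate their Office entries.
Rows 1 and 4 agree on Office, EName; apply Office, EName→MgrID and equate their MgrID entries.
Rows 1 and 2 agree on DName; apply DName→City and equate their City entries.
Rows 1 and 4 agree on DName; apply DName→City and equate their City entries.
Rows 1 and 2 agree on City, DName; apply City, DName→EmpID and equate their EmpID entries.
Rows 1 and 3 agree on City, DName; apply City, DName→EmpID and equate their EmpID entries.
Rows 1 and 2 agree on City; apply City→MgrID and equate their MgrID entries.
Rows 1 and 3 agree on City; apply City→MgrID and equate their MgrID entries.
Row 4 is now all distinguished symbols — the join is lossless.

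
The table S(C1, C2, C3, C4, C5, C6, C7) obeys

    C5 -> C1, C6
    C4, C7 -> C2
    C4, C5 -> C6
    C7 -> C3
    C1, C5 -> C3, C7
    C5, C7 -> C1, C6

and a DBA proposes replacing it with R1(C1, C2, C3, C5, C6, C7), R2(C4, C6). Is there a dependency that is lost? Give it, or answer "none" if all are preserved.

Check C4, C7 → C2: no single fragment contains all of {C2, C4, C7}, and the restricted closure of {C4, C7} across the fragments never reaches {C2}.
C5 → C1, C6 is preserved.
C4, C5 → C6 is preserved.
C7 → C3 is preserved.
C1, C5 → C3, C7 is preserved.
C5, C7 → C1, C6 is preserved.

C4, C7 -> C2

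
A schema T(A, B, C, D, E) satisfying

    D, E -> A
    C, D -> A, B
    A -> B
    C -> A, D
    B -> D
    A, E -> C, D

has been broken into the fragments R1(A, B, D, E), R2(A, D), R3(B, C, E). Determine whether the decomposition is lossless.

Chase test. Columns are A, B, C, D, E; row i has aⱼ where attribute j ∈ Ri, else bᵢⱼ.
Initial tableau (one row per fragment):
  row 1: a1 a2 b13 a4 a5
  row 2: a1 b22 b23 a4 b25
  row 3: b31 a2 a3 b34 a5
Rows 1 and 2 agree on A; apply A→B and equate their B entries.
Rows 1 and 3 agree on B; apply B→D and equate their D entries.
Rows 1 and 3 agree on D, E; apply D, E→A and equate their A entries.
Rows 1 and 3 agree on A, E; apply A, E→C, D and equate their C, D entries.
Row 1 is now all distinguished symbols — the join is lossless.

Yes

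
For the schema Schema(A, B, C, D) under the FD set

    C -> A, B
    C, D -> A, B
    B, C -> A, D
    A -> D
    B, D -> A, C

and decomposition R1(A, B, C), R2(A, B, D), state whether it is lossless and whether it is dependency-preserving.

lossless and dependency-preserving

Lossless test: (A, B)⁺ = {A, B, C, D}, which contains all of one fragment — lossless.
Dependency preservation: C, D → A, B; B, C → A, D; B, D → A, C are not contained in any single fragment, but the restricted closure of each left-hand side across the fragments still reaches the right-hand side; the remaining FDs each lie inside some fragment. All dependencies are preserved.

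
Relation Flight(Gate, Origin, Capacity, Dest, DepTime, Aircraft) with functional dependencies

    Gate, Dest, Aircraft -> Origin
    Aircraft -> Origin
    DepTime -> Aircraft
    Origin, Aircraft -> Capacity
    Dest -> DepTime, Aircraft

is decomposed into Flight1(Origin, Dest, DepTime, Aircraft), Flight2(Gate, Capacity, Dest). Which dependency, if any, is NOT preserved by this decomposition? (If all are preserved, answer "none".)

Check Origin, Aircraft → Capacity: no single fragment contains all of {Origin, Capacity, Aircraft}, and the restricted closure of {Origin, Aircraft} across the fragments never reaches {Capacity}.
Gate, Dest, Aircraft → Origin is preserved.
Aircraft → Origin is preserved.
DepTime → Aircraft is preserved.
Dest → DepTime, Aircraft is preserved.

Origin, Aircraft -> Capacity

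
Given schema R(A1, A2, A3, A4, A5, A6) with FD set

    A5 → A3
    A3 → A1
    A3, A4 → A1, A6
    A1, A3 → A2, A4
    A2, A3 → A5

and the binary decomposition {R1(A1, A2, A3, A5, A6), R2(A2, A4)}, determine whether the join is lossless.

Common attributes: R1 ∩ R2 = {A2}.
No dependency enlarges {A2}, so (A2)⁺ = {A2}.
The closure contains neither all of R1 = {A1, A2, A3, A5, A6} nor all of R2 = {A2, A4}, so the common attributes are not a superkey of either fragment. The join is lossy.

No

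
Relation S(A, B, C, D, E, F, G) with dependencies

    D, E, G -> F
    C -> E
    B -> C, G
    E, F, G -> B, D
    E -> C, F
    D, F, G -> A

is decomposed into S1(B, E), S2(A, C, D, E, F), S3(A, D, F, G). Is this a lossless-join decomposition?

Chase test. Columns are A, B, C, D, E, F, G; row i has aⱼ where attribute j ∈ Si, else bᵢⱼ.
Initial tableau (one row per fragment):
  row 1: b11 a2 b13 b14 a5 b16 b17
  row 2: a1 b22 a3 a4 a5 a6 b27
  row 3: a1 b32 b33 a4 b35 a6 a7
Rows 1 and 2 agree on E; apply E→C, F and equate their C, F entries.
No row becomes fully distinguished — the join is lossy.

No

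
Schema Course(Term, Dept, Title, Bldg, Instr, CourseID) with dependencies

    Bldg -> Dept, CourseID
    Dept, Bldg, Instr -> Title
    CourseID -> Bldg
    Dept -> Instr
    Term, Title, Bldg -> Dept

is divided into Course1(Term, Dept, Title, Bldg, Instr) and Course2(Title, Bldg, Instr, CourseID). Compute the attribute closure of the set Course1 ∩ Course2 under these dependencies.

Course1 ∩ Course2 = {Title, Bldg, Instr}.
Bldg → Dept, CourseID applies, adding Dept, CourseID
Closure: {Dept, Title, Bldg, Instr, CourseID}.

Dept, Title, Bldg, Instr, CourseID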